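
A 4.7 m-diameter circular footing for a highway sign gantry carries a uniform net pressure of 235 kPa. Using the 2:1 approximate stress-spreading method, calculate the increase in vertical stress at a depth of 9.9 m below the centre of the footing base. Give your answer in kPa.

By the 2:1 method the load spreads at 1 horizontal : 2 vertical, so at depth z the loaded area has grown by z in each plan dimension:
Δσ ≈ qD²/(D+z)² = 235×4.7²/(4.7+9.9)² = 24.353 kPa

Δσ_z ≈ 24.4 kPa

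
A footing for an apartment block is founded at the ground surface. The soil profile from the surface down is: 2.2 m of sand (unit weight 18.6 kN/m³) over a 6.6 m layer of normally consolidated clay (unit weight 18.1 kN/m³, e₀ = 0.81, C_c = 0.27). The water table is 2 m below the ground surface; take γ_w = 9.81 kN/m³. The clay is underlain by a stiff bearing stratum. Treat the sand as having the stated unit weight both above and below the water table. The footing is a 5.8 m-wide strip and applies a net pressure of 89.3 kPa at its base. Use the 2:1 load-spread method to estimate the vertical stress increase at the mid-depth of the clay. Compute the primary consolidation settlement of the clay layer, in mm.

Mid-depth of clay below the ground surface: z = 2.2 + 6.6/2 = 5.5 m.
Total vertical stress at mid-clay: σ_v = 18.6×2.2 + 18.1×3.3 = 100.65 kPa.
Pore pressure: u = 9.81×(5.5 − 2) = 34.335 kPa.
Initial effective stress: σ'_0 = σ_v − u = 100.65 − 34.335 = 66.315 kPa.
Stress increase at mid-clay by the 2:1 spreading method:
Δσ = qB/(B+z) = 89.3×5.8/(5.8+5.5) = 45.835 kPa
Final effective stress: σ'_f = σ'_0 + Δσ = 66.315 + 45.835 = 112.15 kPa.
Normally consolidated clay, so the full stress increment lies on the virgin compression line:
S_c = C_c·H/(1+e₀)·log₁₀(σ'_f/σ'_0) = 0.27×6.6/(1+0.81)×log₁₀(112.15/66.315)
    = 0.98453 × 0.22819 = 0.2247 m

S_c ≈ 225 mm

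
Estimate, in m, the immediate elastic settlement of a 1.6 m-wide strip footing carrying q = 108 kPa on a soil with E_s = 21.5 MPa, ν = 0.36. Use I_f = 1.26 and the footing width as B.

S_e ≈ 0.00881 m

Immediate (elastic) settlement: S_e = q·B·(1−ν²)/E_s · I_f.
E_s = 21.5 MPa = 21500 kPa.
S_e = 108 × 1.6 × (1 − 0.36²) / 21500 × 1.26
    = 108 × 1.6 × 0.8704 / 21500 × 1.26
    = 0.008814 m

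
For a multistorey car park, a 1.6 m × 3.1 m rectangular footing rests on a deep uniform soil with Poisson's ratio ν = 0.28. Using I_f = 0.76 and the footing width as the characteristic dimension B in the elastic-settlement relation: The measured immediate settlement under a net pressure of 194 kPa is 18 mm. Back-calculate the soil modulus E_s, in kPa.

S_e = q·B·(1−ν²)/E_s · I_f  ⇒  E_s = q·B·(1−ν²)·I_f / S_e.
E_s = 194 × 1.6 × 0.9216 × 0.76 / 0.018 = 12080 kPa

E_s ≈ 12100 kPa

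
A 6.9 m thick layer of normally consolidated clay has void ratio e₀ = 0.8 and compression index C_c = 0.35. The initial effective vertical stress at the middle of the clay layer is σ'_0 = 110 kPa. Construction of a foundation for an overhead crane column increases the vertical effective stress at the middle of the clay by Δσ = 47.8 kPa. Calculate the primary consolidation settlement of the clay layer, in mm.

S_c ≈ 210 mm

Final effective stress: σ'_f = σ'_0 + Δσ = 110 + 47.8 = 157.8 kPa.
Normally consolidated clay, so the full stress increment lies on the virgin compression line:
S_c = C_c·H/(1+e₀)·log₁₀(σ'_f/σ'_0) = 0.35×6.9/(1+0.8)×log₁₀(157.8/110)
    = 1.3417 × 0.15671 = 0.2103 m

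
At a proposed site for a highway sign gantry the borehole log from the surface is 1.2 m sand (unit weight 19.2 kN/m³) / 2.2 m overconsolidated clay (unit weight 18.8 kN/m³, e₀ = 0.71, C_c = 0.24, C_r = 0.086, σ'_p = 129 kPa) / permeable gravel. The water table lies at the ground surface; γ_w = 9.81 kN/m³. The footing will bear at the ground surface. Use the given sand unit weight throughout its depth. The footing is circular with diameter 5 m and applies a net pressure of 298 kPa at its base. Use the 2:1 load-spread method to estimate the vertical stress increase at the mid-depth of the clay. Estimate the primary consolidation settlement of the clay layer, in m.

S_c ≈ 0.117 m

Mid-depth of clay below the ground surface: z = 1.2 + 2.2/2 = 2.3 m.
Total vertical stress at mid-clay: σ_v = 19.2×1.2 + 18.8×1.1 = 43.72 kPa.
Pore pressure: u = 9.81×(2.3 − 0) = 22.563 kPa.
Initial effective stress: σ'_0 = σ_v − u = 43.72 − 22.563 = 21.157 kPa.
Stress increase at mid-clay by the 2:1 spreading method:
Δσ ≈ qD²/(D+z)² = 298×5²/(5+2.3)² = 139.8 kPa
Final effective stress: σ'_f = 21.157 + 139.8 = 160.96 kPa.
σ'_f = 160.96 > σ'_p = 129 kPa, so the stress path crosses the preconsolidation pressure — recompression up to σ'_p, then virgin compression beyond:
S_c = H/(1+e₀)·[C_r·log₁₀(σ'_p/σ'_0) + C_c·log₁₀(σ'_f/σ'_p)]
    = 2.2/1.71 × [0.086×log₁₀(129/21.157) + 0.24×log₁₀(160.96/129)]
    = 1.2865 × [0.067522 + 0.023071] = 0.1165 m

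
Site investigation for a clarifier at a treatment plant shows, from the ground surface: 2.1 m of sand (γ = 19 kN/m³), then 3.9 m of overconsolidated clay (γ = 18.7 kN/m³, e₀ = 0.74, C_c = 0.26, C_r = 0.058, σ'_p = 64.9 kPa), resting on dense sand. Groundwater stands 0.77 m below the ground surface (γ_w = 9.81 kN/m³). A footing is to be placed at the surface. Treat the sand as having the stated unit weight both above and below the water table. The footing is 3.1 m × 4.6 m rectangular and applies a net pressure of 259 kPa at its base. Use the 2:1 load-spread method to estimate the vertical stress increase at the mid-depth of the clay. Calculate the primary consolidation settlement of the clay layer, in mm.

Mid-depth of clay below the ground surface: z = 2.1 + 3.9/2 = 4.05 m.
Total vertical stress at mid-clay: σ_v = 19×2.1 + 18.7×1.95 = 76.365 kPa.
Pore pressure: u = 9.81×(4.05 − 0.77) = 32.177 kPa.
Initial effective stress: σ'_0 = σ_v − u = 76.365 − 32.177 = 44.188 kPa.
Stress increase at mid-clay by the 2:1 spreading method:
Δσ = qBL/((B+z)(L+z)) = 259×3.1×4.6/((3.1+4.05)(4.6+4.05)) = 59.717 kPa
Final effective stress: σ'_f = 44.188 + 59.717 = 103.91 kPa.
σ'_f = 103.91 > σ'_p = 64.9 kPa, so the stress path crosses the preconsolidation pressure — recompression up to σ'_p, then virgin compression beyond:
S_c = H/(1+e₀)·[C_r·log₁₀(σ'_p/σ'_0) + C_c·log₁₀(σ'_f/σ'_p)]
    = 3.9/1.74 × [0.058×log₁₀(64.9/44.188) + 0.26×log₁₀(103.91/64.9)]
    = 2.2414 × [0.0096825 + 0.053147] = 0.1408 m

S_c ≈ 141 mm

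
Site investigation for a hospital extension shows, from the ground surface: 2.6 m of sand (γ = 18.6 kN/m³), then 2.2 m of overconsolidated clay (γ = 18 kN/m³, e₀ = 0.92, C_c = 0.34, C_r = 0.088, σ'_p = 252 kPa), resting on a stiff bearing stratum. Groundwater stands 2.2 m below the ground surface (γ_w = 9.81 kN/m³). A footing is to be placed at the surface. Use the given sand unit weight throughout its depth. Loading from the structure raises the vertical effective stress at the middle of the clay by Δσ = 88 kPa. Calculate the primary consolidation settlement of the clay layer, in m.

Mid-depth of clay below the ground surface: z = 2.6 + 2.2/2 = 3.7 m.
Total vertical stress at mid-clay: σ_v = 18.6×2.6 + 18×1.1 = 68.16 kPa.
Pore pressure: u = 9.81×(3.7 − 2.2) = 14.715 kPa.
Initial effective stress: σ'_0 = σ_v − u = 68.16 − 14.715 = 53.445 kPa.
Final effective stress: σ'_f = 53.445 + 88 = 141.44 kPa.
σ'_f = 141.44 ≤ σ'_p = 252 kPa, so the clay remains overconsolidated and only the recompression index applies:
S_c = C_r·H/(1+e₀)·log₁₀(σ'_f/σ'_0) = 0.088×2.2/1.92×log₁₀(141.44/53.445)
    = 0.10083 × 0.42267 = 0.04262 m

S_c ≈ 0.0426 m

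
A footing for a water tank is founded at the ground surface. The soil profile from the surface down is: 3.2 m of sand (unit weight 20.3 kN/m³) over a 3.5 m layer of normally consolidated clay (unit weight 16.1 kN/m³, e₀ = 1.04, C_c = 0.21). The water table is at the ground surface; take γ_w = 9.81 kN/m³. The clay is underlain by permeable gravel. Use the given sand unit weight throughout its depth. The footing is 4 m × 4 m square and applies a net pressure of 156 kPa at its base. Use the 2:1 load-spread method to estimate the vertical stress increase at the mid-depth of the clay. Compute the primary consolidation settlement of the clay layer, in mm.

Mid-depth of clay below the ground surface: z = 3.2 + 3.5/2 = 4.95 m.
Total vertical stress at mid-clay: σ_v = 20.3×3.2 + 16.1×1.75 = 93.135 kPa.
Pore pressure: u = 9.81×(4.95 − 0) = 48.56 kPa.
Initial effective stress: σ'_0 = σ_v − u = 93.135 − 48.56 = 44.575 kPa.
Stress increase at mid-clay by the 2:1 spreading method:
Δσ = qBL/((B+z)(L+z)) = 156×4×4/((4+4.95)(4+4.95)) = 31.16 kPa
Final effective stress: σ'_f = σ'_0 + Δσ = 44.575 + 31.16 = 75.735 kPa.
Normally consolidated clay, so the full stress increment lies on the virgin compression line:
S_c = C_c·H/(1+e₀)·log₁₀(σ'_f/σ'_0) = 0.21×3.5/(1+1.04)×log₁₀(75.735/44.575)
    = 0.36029 × 0.23021 = 0.08294 m

S_c ≈ 82.9 mm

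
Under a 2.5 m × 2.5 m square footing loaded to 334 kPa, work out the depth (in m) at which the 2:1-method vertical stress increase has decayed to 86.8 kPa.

z ≈ 2.4 m

2:1 spreading — at depth z the loaded area has grown by z in each plan dimension:
qB²/(B+z)² = Δσ_z ⇒ z = B(√(q/Δσ_z) − 1) = 2.5×(√(334/86.8) − 1) = 2.404 m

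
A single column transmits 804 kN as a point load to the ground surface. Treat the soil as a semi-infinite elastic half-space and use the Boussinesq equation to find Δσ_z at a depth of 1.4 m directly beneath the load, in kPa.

Δσ_z ≈ 196 kPa

Boussinesq vertical stress below a point load on an elastic half-space:
Δσ_z = 3P/(2πz²) · [1 + (r/z)²]^(−5/2)
r/z = 0/1.4 = 0; [1+(r/z)²]^(−5/2) = 1.
Δσ_z = 3×804/(2π×1.4²) × 1 = 195.86 × 1 = 195.9 kPa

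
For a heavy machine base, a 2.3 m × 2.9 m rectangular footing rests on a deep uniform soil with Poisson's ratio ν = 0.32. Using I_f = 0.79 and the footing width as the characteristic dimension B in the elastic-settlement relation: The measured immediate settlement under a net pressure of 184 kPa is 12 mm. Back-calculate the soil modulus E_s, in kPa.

E_s ≈ 25000 kPa

S_e = q·B·(1−ν²)/E_s · I_f  ⇒  E_s = q·B·(1−ν²)·I_f / S_e.
E_s = 184 × 2.3 × 0.8976 × 0.79 / 0.012 = 25010 kPa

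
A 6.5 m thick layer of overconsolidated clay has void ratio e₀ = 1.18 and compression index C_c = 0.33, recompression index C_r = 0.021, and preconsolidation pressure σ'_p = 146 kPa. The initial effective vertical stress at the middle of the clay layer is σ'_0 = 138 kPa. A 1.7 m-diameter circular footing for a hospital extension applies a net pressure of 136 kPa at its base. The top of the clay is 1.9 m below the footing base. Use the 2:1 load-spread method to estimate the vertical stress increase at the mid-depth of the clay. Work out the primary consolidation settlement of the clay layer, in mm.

Mid-depth of clay below the footing base: z = 1.9 + 6.5/2 = 5.15 m.
Stress increase at mid-clay by the 2:1 spreading method:
Δσ ≈ qD²/(D+z)² = 136×1.7²/(1.7+5.15)² = 8.3764 kPa
Final effective stress: σ'_f = 138 + 8.3764 = 146.38 kPa.
σ'_f = 146.38 > σ'_p = 146 kPa, so the stress path crosses the preconsolidation pressure — recompression up to σ'_p, then virgin compression beyond:
S_c = H/(1+e₀)·[C_r·log₁₀(σ'_p/σ'_0) + C_c·log₁₀(σ'_f/σ'_p)]
    = 6.5/2.18 × [0.021×log₁₀(146/138) + 0.33×log₁₀(146.38/146)]
    = 2.9817 × [0.00051395 + 0.00037253] = 0.002643 m

S_c ≈ 2.64 mm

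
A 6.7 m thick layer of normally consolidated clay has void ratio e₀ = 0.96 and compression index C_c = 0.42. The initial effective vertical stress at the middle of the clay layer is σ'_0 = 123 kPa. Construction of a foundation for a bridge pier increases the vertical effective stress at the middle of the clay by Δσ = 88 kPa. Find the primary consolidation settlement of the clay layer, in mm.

S_c ≈ 336 mm

Final effective stress: σ'_f = σ'_0 + Δσ = 123 + 88 = 211 kPa.
Normally consolidated clay, so the full stress increment lies on the virgin compression line:
S_c = C_c·H/(1+e₀)·log₁₀(σ'_f/σ'_0) = 0.42×6.7/(1+0.96)×log₁₀(211/123)
    = 1.4357 × 0.23438 = 0.3365 m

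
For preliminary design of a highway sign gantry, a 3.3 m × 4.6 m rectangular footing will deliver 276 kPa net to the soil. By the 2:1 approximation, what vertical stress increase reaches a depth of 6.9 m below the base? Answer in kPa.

By the 2:1 method the load spreads at 1 horizontal : 2 vertical, so at depth z the loaded area has grown by z in each plan dimension:
Δσ = qBL/((B+z)(L+z)) = 276×3.3×4.6/((3.3+6.9)(4.6+6.9)) = 35.718 kPa

Δσ_z ≈ 35.7 kPa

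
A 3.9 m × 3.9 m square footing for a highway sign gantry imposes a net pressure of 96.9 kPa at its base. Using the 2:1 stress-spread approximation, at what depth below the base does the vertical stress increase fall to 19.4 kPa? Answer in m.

z ≈ 4.82 m

2:1 spreading — at depth z the loaded area has grown by z in each plan dimension:
qB²/(B+z)² = Δσ_z ⇒ z = B(√(q/Δσ_z) − 1) = 3.9×(√(96.9/19.4) − 1) = 4.816 m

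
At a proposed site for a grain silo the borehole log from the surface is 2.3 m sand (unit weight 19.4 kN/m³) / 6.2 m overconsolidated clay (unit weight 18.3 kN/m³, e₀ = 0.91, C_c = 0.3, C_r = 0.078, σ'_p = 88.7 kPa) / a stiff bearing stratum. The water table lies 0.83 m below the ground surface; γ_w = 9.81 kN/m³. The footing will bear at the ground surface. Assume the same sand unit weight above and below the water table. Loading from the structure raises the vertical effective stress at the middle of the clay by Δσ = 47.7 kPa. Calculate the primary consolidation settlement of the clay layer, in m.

S_c ≈ 0.118 m

Mid-depth of clay below the ground surface: z = 2.3 + 6.2/2 = 5.4 m.
Total vertical stress at mid-clay: σ_v = 19.4×2.3 + 18.3×3.1 = 101.35 kPa.
Pore pressure: u = 9.81×(5.4 − 0.83) = 44.832 kPa.
Initial effective stress: σ'_0 = σ_v − u = 101.35 − 44.832 = 56.518 kPa.
Final effective stress: σ'_f = 56.518 + 47.7 = 104.22 kPa.
σ'_f = 104.22 > σ'_p = 88.7 kPa, so the stress path crosses the preconsolidation pressure — recompression up to σ'_p, then virgin compression beyond:
S_c = H/(1+e₀)·[C_r·log₁₀(σ'_p/σ'_0) + C_c·log₁₀(σ'_f/σ'_p)]
    = 6.2/1.91 × [0.078×log₁₀(88.7/56.518) + 0.3×log₁₀(104.22/88.7)]
    = 3.2461 × [0.015267 + 0.021008] = 0.1178 m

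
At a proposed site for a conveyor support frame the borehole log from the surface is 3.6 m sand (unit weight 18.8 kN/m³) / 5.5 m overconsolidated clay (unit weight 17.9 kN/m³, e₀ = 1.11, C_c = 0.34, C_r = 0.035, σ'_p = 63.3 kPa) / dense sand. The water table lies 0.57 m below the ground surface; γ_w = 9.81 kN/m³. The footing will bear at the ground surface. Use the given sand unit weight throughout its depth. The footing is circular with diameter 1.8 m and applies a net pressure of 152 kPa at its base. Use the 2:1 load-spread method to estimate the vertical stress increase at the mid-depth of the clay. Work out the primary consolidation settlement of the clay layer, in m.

S_c ≈ 0.0274 m

Mid-depth of clay below the ground surface: z = 3.6 + 5.5/2 = 6.35 m.
Total vertical stress at mid-clay: σ_v = 18.8×3.6 + 17.9×2.75 = 116.91 kPa.
Pore pressure: u = 9.81×(6.35 − 0.57) = 56.702 kPa.
Initial effective stress: σ'_0 = σ_v − u = 116.91 − 56.702 = 60.208 kPa.
Stress increase at mid-clay by the 2:1 spreading method:
Δσ ≈ qD²/(D+z)² = 152×1.8²/(1.8+6.35)² = 7.4144 kPa
Final effective stress: σ'_f = 60.208 + 7.4144 = 67.622 kPa.
σ'_f = 67.622 > σ'_p = 63.3 kPa, so the stress path crosses the preconsolidation pressure — recompression up to σ'_p, then virgin compression beyond:
S_c = H/(1+e₀)·[C_r·log₁₀(σ'_p/σ'_0) + C_c·log₁₀(σ'_f/σ'_p)]
    = 5.5/2.11 × [0.035×log₁₀(63.3/60.208) + 0.34×log₁₀(67.622/63.3)]
    = 2.6066 × [0.00076123 + 0.0097527] = 0.02741 m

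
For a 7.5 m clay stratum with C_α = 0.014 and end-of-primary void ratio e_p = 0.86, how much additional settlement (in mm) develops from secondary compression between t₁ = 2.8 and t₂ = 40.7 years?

Secondary compression: S_s = C_α·H/(1+e_p)·log₁₀(t₂/t₁)
S_s = 0.014×7.5/(1+0.86)×log₁₀(40.7/2.8)
    = 0.05645 × 1.162 = 0.06562 m

S_s ≈ 65.6 mm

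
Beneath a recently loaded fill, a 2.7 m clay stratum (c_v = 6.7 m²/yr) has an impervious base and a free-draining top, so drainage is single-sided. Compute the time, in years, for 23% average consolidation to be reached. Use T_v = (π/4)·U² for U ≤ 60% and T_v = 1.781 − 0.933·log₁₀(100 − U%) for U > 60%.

t ≈ 0.0452 years

Drainage path length: H_d = H = 2.7 m (single drainage).
U ≤ 60%: T_v = (π/4)·U² = (π/4)×0.23² = 0.041548.
t = T_v·H_d²/c_v = 0.041548×2.7²/6.7 = 0.04521 years.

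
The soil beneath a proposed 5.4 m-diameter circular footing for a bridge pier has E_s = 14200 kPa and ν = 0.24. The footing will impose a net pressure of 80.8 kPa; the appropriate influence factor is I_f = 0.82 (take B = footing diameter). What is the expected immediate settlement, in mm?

Immediate (elastic) settlement: S_e = q·B·(1−ν²)/E_s · I_f.
S_e = 80.8 × 5.4 × (1 − 0.24²) / 14200 × 0.82
    = 80.8 × 5.4 × 0.9424 / 14200 × 0.82
    = 0.02374 m = 23.74 mm

S_e ≈ 23.7 mm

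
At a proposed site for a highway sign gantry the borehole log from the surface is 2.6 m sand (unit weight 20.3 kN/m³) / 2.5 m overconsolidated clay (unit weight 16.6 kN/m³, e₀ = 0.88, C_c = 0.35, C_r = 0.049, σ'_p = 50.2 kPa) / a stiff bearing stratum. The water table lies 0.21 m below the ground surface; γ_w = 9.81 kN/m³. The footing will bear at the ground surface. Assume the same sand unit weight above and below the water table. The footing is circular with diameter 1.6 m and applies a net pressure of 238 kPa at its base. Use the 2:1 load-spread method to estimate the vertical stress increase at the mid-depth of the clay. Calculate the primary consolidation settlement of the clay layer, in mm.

Mid-depth of clay below the ground surface: z = 2.6 + 2.5/2 = 3.85 m.
Total vertical stress at mid-clay: σ_v = 20.3×2.6 + 16.6×1.25 = 73.53 kPa.
Pore pressure: u = 9.81×(3.85 − 0.21) = 35.708 kPa.
Initial effective stress: σ'_0 = σ_v − u = 73.53 − 35.708 = 37.822 kPa.
Stress increase at mid-clay by the 2:1 spreading method:
Δσ ≈ qD²/(D+z)² = 238×1.6²/(1.6+3.85)² = 20.513 kPa
Final effective stress: σ'_f = 37.822 + 20.513 = 58.335 kPa.
σ'_f = 58.335 > σ'_p = 50.2 kPa, so the stress path crosses the preconsolidation pressure — recompression up to σ'_p, then virgin compression beyond:
S_c = H/(1+e₀)·[C_r·log₁₀(σ'_p/σ'_0) + C_c·log₁₀(σ'_f/σ'_p)]
    = 2.5/1.88 × [0.049×log₁₀(50.2/37.822) + 0.35×log₁₀(58.335/50.2)]
    = 1.3298 × [0.006025 + 0.022829] = 0.03837 m

S_c ≈ 38.4 mm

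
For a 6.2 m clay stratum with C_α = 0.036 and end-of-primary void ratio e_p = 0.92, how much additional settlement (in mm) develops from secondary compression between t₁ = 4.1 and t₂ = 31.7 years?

S_s ≈ 103 mm

Secondary compression: S_s = C_α·H/(1+e_p)·log₁₀(t₂/t₁)
S_s = 0.036×6.2/(1+0.92)×log₁₀(31.7/4.1)
    = 0.1162 × 0.8883 = 0.1033 m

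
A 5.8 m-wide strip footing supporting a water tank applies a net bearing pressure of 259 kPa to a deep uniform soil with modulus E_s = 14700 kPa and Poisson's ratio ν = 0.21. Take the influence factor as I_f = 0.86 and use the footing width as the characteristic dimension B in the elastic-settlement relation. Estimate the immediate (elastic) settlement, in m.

Immediate (elastic) settlement: S_e = q·B·(1−ν²)/E_s · I_f.
S_e = 259 × 5.8 × (1 − 0.21²) / 14700 × 0.86
    = 259 × 5.8 × 0.9559 / 14700 × 0.86
    = 0.08401 m

S_e ≈ 0.084 m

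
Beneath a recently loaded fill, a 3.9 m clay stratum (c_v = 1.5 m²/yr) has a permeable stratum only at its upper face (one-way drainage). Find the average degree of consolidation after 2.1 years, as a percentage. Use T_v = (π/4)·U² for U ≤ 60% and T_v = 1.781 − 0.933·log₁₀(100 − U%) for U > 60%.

U ≈ 51.4 %

Drainage path length: H_d = H = 3.9 m (single drainage).
T_v = c_v·t/H_d² = 1.5×2.1/3.9² = 0.2071.
T_v = 0.2071 corresponds to the U ≤ 60% branch:
U = √(4T_v/π) = 0.5135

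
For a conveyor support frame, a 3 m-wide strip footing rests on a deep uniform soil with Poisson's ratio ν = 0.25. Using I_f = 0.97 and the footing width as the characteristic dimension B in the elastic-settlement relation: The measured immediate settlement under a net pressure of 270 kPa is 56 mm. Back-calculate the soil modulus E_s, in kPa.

E_s ≈ 13200 kPa

S_e = q·B·(1−ν²)/E_s · I_f  ⇒  E_s = q·B·(1−ν²)·I_f / S_e.
E_s = 270 × 3 × 0.9375 × 0.97 / 0.056 = 13150 kPa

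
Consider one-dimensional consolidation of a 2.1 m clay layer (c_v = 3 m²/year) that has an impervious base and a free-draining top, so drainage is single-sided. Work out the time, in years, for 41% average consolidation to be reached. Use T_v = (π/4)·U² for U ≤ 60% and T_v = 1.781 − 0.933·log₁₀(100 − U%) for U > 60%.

t ≈ 0.194 years

Drainage path length: H_d = H = 2.1 m (single drainage).
U ≤ 60%: T_v = (π/4)·U² = (π/4)×0.41² = 0.13203.
t = T_v·H_d²/c_v = 0.13203×2.1²/3 = 0.1941 years.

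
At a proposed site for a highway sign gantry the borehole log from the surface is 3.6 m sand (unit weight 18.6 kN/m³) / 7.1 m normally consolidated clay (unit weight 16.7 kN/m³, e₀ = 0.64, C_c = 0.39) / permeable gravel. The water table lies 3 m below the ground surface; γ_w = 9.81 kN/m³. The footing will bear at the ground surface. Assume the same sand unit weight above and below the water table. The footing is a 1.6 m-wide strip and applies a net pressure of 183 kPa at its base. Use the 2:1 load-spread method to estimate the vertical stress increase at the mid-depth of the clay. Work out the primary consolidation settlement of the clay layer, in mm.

Mid-depth of clay below the ground surface: z = 3.6 + 7.1/2 = 7.15 m.
Total vertical stress at mid-clay: σ_v = 18.6×3.6 + 16.7×3.55 = 126.25 kPa.
Pore pressure: u = 9.81×(7.15 − 3) = 40.712 kPa.
Initial effective stress: σ'_0 = σ_v − u = 126.25 − 40.712 = 85.538 kPa.
Stress increase at mid-clay by the 2:1 spreading method:
Δσ = qB/(B+z) = 183×1.6/(1.6+7.15) = 33.463 kPa
Final effective stress: σ'_f = σ'_0 + Δσ = 85.538 + 33.463 = 119 kPa.
Normally consolidated clay, so the full stress increment lies on the virgin compression line:
S_c = C_c·H/(1+e₀)·log₁₀(σ'_f/σ'_0) = 0.39×7.1/(1+0.64)×log₁₀(119/85.538)
    = 1.6884 × 0.14339 = 0.2421 m

S_c ≈ 242 mm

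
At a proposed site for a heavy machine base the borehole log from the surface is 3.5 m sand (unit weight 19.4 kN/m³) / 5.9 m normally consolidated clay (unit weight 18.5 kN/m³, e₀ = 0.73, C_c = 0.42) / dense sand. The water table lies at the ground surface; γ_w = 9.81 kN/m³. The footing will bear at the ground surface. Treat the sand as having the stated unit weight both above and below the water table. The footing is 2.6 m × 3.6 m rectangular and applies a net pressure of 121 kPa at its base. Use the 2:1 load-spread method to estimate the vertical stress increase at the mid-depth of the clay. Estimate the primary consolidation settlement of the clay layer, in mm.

Mid-depth of clay below the ground surface: z = 3.5 + 5.9/2 = 6.45 m.
Total vertical stress at mid-clay: σ_v = 19.4×3.5 + 18.5×2.95 = 122.47 kPa.
Pore pressure: u = 9.81×(6.45 − 0) = 63.275 kPa.
Initial effective stress: σ'_0 = σ_v − u = 122.47 − 63.275 = 59.195 kPa.
Stress increase at mid-clay by the 2:1 spreading method:
Δσ = qBL/((B+z)(L+z)) = 121×2.6×3.6/((2.6+6.45)(3.6+6.45)) = 12.452 kPa
Final effective stress: σ'_f = σ'_0 + Δσ = 59.195 + 12.452 = 71.647 kPa.
Normally consolidated clay, so the full stress increment lies on the virgin compression line:
S_c = C_c·H/(1+e₀)·log₁₀(σ'_f/σ'_0) = 0.42×5.9/(1+0.73)×log₁₀(71.647/59.195)
    = 1.4324 × 0.082913 = 0.1188 m

S_c ≈ 119 mm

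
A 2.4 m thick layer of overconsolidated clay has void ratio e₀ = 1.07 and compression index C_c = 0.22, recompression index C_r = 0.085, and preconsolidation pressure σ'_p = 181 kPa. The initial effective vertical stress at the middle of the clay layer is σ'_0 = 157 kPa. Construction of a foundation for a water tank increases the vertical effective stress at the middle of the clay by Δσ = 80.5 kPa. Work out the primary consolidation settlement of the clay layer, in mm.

Final effective stress: σ'_f = 157 + 80.5 = 237.5 kPa.
σ'_f = 237.5 > σ'_p = 181 kPa, so the stress path crosses the preconsolidation pressure — recompression up to σ'_p, then virgin compression beyond:
S_c = H/(1+e₀)·[C_r·log₁₀(σ'_p/σ'_0) + C_c·log₁₀(σ'_f/σ'_p)]
    = 2.4/2.07 × [0.085×log₁₀(181/157) + 0.22×log₁₀(237.5/181)]
    = 1.1594 × [0.0052512 + 0.025957] = 0.03618 m

S_c ≈ 36.2 mm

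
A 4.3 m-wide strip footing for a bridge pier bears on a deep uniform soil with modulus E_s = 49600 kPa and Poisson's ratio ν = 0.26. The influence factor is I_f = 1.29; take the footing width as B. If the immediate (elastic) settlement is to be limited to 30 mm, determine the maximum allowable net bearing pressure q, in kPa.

S_e = q·B·(1−ν²)/E_s · I_f  ⇒  q = S_e·E_s / (B·(1−ν²)·I_f).
q = 0.03 × 49600 / (4.3 × 0.9324 × 1.29) = 287.7 kPa

q ≈ 288 kPa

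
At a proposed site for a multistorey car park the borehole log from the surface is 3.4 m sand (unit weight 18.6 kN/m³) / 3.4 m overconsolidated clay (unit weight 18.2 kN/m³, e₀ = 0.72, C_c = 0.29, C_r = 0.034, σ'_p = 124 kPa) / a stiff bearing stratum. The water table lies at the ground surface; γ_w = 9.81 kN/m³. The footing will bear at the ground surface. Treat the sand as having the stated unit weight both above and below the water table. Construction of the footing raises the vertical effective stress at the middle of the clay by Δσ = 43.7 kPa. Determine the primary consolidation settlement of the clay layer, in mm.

Mid-depth of clay below the ground surface: z = 3.4 + 3.4/2 = 5.1 m.
Total vertical stress at mid-clay: σ_v = 18.6×3.4 + 18.2×1.7 = 94.18 kPa.
Pore pressure: u = 9.81×(5.1 − 0) = 50.031 kPa.
Initial effective stress: σ'_0 = σ_v − u = 94.18 − 50.031 = 44.149 kPa.
Final effective stress: σ'_f = 44.149 + 43.7 = 87.849 kPa.
σ'_f = 87.849 ≤ σ'_p = 124 kPa, so the clay remains overconsolidated and only the recompression index applies:
S_c = C_r·H/(1+e₀)·log₁₀(σ'_f/σ'_0) = 0.034×3.4/1.72×log₁₀(87.849/44.149)
    = 0.067208 × 0.29882 = 0.02008 m

S_c ≈ 20.1 mm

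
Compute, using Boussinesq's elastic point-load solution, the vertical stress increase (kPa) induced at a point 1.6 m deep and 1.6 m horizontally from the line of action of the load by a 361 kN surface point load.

Δσ_z ≈ 11.9 kPa

Boussinesq vertical stress below a point load on an elastic half-space:
Δσ_z = 3P/(2πz²) · [1 + (r/z)²]^(−5/2)
r/z = 1.6/1.6 = 1; [1+(r/z)²]^(−5/2) = 0.17678.
Δσ_z = 3×361/(2π×1.6²) × 0.17678 = 67.33 × 0.17678 = 11.9 kPa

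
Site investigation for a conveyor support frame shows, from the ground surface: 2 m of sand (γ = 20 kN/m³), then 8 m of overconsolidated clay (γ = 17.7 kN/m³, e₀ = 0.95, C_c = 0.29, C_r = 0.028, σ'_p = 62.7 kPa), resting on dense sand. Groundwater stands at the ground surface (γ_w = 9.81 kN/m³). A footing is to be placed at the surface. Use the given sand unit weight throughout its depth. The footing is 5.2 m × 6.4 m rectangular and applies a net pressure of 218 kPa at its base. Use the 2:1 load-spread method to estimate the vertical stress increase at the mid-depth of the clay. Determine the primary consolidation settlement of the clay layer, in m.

Mid-depth of clay below the ground surface: z = 2 + 8/2 = 6 m.
Total vertical stress at mid-clay: σ_v = 20×2 + 17.7×4 = 110.8 kPa.
Pore pressure: u = 9.81×(6 − 0) = 58.86 kPa.
Initial effective stress: σ'_0 = σ_v − u = 110.8 − 58.86 = 51.94 kPa.
Stress increase at mid-clay by the 2:1 spreading method:
Δσ = qBL/((B+z)(L+z)) = 218×5.2×6.4/((5.2+6)(6.4+6)) = 52.24 kPa
Final effective stress: σ'_f = 51.94 + 52.24 = 104.18 kPa.
σ'_f = 104.18 > σ'_p = 62.7 kPa, so the stress path crosses the preconsolidation pressure — recompression up to σ'_p, then virgin compression beyond:
S_c = H/(1+e₀)·[C_r·log₁₀(σ'_p/σ'_0) + C_c·log₁₀(σ'_f/σ'_p)]
    = 8/1.95 × [0.028×log₁₀(62.7/51.94) + 0.29×log₁₀(104.18/62.7)]
    = 4.1026 × [0.0022894 + 0.06395] = 0.2718 m

S_c ≈ 0.272 m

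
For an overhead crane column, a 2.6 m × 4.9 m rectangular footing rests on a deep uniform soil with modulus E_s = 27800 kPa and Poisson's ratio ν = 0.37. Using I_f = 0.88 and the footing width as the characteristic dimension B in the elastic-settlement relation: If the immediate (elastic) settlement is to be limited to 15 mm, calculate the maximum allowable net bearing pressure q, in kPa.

S_e = q·B·(1−ν²)/E_s · I_f  ⇒  q = S_e·E_s / (B·(1−ν²)·I_f).
q = 0.015 × 27800 / (2.6 × 0.8631 × 0.88) = 211.2 kPa

q ≈ 211 kPa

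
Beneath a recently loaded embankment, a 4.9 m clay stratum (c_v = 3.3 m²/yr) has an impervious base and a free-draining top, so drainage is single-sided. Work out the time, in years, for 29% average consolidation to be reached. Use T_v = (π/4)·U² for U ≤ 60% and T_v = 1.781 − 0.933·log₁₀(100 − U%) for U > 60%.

Drainage path length: H_d = H = 4.9 m (single drainage).
U ≤ 60%: T_v = (π/4)·U² = (π/4)×0.29² = 0.066052.
t = T_v·H_d²/c_v = 0.066052×4.9²/3.3 = 0.4806 years.

t ≈ 0.481 years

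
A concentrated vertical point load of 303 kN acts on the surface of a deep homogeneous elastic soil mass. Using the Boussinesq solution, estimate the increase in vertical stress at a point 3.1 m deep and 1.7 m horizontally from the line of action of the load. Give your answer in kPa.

Δσ_z ≈ 7.8 kPa

Boussinesq vertical stress below a point load on an elastic half-space:
Δσ_z = 3P/(2πz²) · [1 + (r/z)²]^(−5/2)
r/z = 1.7/3.1 = 0.54839; [1+(r/z)²]^(−5/2) = 0.51824.
Δσ_z = 3×303/(2π×3.1²) × 0.51824 = 15.054 × 0.51824 = 7.802 kPa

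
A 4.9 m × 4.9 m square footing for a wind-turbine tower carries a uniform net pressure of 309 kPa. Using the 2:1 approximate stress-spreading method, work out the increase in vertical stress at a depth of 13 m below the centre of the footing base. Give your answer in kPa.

By the 2:1 method the load spreads at 1 horizontal : 2 vertical, so at depth z the loaded area has grown by z in each plan dimension:
Δσ = qBL/((B+z)(L+z)) = 309×4.9×4.9/((4.9+13)(4.9+13)) = 23.155 kPa

Δσ_z ≈ 23.2 kPa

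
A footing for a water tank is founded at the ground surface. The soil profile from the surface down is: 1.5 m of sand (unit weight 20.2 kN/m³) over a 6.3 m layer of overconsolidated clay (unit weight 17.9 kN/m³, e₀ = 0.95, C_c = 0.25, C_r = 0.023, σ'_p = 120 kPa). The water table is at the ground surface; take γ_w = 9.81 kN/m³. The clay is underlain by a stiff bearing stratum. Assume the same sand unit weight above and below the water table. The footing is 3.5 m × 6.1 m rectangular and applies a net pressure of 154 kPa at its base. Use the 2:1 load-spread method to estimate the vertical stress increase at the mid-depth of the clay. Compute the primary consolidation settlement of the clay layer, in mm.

Mid-depth of clay below the ground surface: z = 1.5 + 6.3/2 = 4.65 m.
Total vertical stress at mid-clay: σ_v = 20.2×1.5 + 17.9×3.15 = 86.685 kPa.
Pore pressure: u = 9.81×(4.65 − 0) = 45.617 kPa.
Initial effective stress: σ'_0 = σ_v − u = 86.685 − 45.617 = 41.068 kPa.
Stress increase at mid-clay by the 2:1 spreading method:
Δσ = qBL/((B+z)(L+z)) = 154×3.5×6.1/((3.5+4.65)(6.1+4.65)) = 37.528 kPa
Final effective stress: σ'_f = 41.068 + 37.528 = 78.596 kPa.
σ'_f = 78.596 ≤ σ'_p = 120 kPa, so the clay remains overconsolidated and only the recompression index applies:
S_c = C_r·H/(1+e₀)·log₁₀(σ'_f/σ'_0) = 0.023×6.3/1.95×log₁₀(78.596/41.068)
    = 0.074308 × 0.2819 = 0.02095 m

S_c ≈ 20.9 mm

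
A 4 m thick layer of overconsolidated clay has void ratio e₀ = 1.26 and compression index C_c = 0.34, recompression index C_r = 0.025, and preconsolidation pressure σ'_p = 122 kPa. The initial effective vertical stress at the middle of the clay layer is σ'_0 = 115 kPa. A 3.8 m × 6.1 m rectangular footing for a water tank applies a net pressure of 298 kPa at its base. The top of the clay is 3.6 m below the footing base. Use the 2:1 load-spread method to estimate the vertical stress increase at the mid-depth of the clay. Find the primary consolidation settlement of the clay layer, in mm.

Mid-depth of clay below the footing base: z = 3.6 + 4/2 = 5.6 m.
Stress increase at mid-clay by the 2:1 spreading method:
Δσ = qBL/((B+z)(L+z)) = 298×3.8×6.1/((3.8+5.6)(6.1+5.6)) = 62.808 kPa
Final effective stress: σ'_f = 115 + 62.808 = 177.81 kPa.
σ'_f = 177.81 > σ'_p = 122 kPa, so the stress path crosses the preconsolidation pressure — recompression up to σ'_p, then virgin compression beyond:
S_c = H/(1+e₀)·[C_r·log₁₀(σ'_p/σ'_0) + C_c·log₁₀(σ'_f/σ'_p)]
    = 4/2.26 × [0.025×log₁₀(122/115) + 0.34×log₁₀(177.81/122)]
    = 1.7699 × [0.00064155 + 0.055623] = 0.09958 m

S_c ≈ 99.6 mm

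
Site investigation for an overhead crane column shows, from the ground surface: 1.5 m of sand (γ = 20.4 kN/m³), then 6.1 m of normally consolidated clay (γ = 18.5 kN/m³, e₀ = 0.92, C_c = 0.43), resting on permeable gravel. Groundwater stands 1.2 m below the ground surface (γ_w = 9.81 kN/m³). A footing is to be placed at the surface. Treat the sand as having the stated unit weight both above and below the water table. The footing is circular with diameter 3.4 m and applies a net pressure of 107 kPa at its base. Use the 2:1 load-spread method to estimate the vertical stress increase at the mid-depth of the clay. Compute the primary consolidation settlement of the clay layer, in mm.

Mid-depth of clay below the ground surface: z = 1.5 + 6.1/2 = 4.55 m.
Total vertical stress at mid-clay: σ_v = 20.4×1.5 + 18.5×3.05 = 87.025 kPa.
Pore pressure: u = 9.81×(4.55 − 1.2) = 32.864 kPa.
Initial effective stress: σ'_0 = σ_v − u = 87.025 − 32.864 = 54.161 kPa.
Stress increase at mid-clay by the 2:1 spreading method:
Δσ ≈ qD²/(D+z)² = 107×3.4²/(3.4+4.55)² = 19.571 kPa
Final effective stress: σ'_f = σ'_0 + Δσ = 54.161 + 19.571 = 73.732 kPa.
Normally consolidated clay, so the full stress increment lies on the virgin compression line:
S_c = C_c·H/(1+e₀)·log₁₀(σ'_f/σ'_0) = 0.43×6.1/(1+0.92)×log₁₀(73.732/54.161)
    = 1.3661 × 0.13397 = 0.183 m

S_c ≈ 183 mm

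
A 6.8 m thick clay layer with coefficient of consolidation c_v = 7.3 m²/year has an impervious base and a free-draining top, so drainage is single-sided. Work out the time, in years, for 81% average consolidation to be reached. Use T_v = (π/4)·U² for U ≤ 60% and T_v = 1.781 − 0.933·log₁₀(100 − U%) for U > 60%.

t ≈ 3.72 years

Drainage path length: H_d = H = 6.8 m (single drainage).
U > 60%: T_v = 1.781 − 0.933·log₁₀(100 − 81) = 0.58792.
t = T_v·H_d²/c_v = 0.58792×6.8²/7.3 = 3.724 years.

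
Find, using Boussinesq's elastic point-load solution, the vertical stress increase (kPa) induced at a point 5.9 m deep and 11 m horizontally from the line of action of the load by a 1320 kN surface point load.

Δσ_z ≈ 0.427 kPa

Boussinesq vertical stress below a point load on an elastic half-space:
Δσ_z = 3P/(2πz²) · [1 + (r/z)²]^(−5/2)
r/z = 11/5.9 = 1.8644; [1+(r/z)²]^(−5/2) = 0.023592.
Δσ_z = 3×1320/(2π×5.9²) × 0.023592 = 18.106 × 0.023592 = 0.4272 kPa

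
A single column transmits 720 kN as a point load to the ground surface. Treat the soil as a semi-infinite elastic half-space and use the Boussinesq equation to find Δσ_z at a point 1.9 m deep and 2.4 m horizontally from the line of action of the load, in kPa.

Boussinesq vertical stress below a point load on an elastic half-space:
Δσ_z = 3P/(2πz²) · [1 + (r/z)²]^(−5/2)
r/z = 2.4/1.9 = 1.2632; [1+(r/z)²]^(−5/2) = 0.092134.
Δσ_z = 3×720/(2π×1.9²) × 0.092134 = 95.228 × 0.092134 = 8.774 kPa

Δσ_z ≈ 8.77 kPa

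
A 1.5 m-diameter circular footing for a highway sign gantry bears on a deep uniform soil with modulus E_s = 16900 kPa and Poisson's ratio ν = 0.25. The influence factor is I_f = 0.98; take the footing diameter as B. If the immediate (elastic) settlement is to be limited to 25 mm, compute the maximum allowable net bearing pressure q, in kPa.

S_e = q·B·(1−ν²)/E_s · I_f  ⇒  q = S_e·E_s / (B·(1−ν²)·I_f).
q = 0.025 × 16900 / (1.5 × 0.9375 × 0.98) = 306.6 kPa

q ≈ 307 kPa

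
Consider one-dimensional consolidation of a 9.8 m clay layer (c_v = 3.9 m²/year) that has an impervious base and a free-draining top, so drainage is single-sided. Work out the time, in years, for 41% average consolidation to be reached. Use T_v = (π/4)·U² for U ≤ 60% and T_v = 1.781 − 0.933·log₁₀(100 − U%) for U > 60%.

t ≈ 3.25 years

Drainage path length: H_d = H = 9.8 m (single drainage).
U ≤ 60%: T_v = (π/4)·U² = (π/4)×0.41² = 0.13203.
t = T_v·H_d²/c_v = 0.13203×9.8²/3.9 = 3.251 years.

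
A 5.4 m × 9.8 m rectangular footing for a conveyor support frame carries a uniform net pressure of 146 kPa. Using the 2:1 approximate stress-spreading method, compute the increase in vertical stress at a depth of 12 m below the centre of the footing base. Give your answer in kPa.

Δσ_z ≈ 20.4 kPa

By the 2:1 method the load spreads at 1 horizontal : 2 vertical, so at depth z the loaded area has grown by z in each plan dimension:
Δσ = qBL/((B+z)(L+z)) = 146×5.4×9.8/((5.4+12)(9.8+12)) = 20.369 kPa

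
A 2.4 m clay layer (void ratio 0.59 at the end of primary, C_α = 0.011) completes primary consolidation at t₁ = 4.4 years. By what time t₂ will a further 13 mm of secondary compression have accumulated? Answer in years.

t₂ ≈ 26.7 years

S_s = C_α·H/(1+e_p)·log₁₀(t₂/t₁) ⇒ log₁₀(t₂/t₁) = S_s·(1+e_p)/(C_α·H).
log₁₀(t₂/t₁) = 0.013 × (1+0.59) / (0.011×2.4) = 0.783
t₂ = t₁ × 10^0.783 = 4.4 × 6.067 = 26.69 years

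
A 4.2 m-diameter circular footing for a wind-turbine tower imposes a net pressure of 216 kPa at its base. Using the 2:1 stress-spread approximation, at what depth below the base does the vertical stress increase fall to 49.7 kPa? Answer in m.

2:1 spreading — at depth z the loaded area has grown by z in each plan dimension:
qD²/(D+z)² = Δσ_z ⇒ z = D(√(q/Δσ_z) − 1) = 4.2×(√(216/49.7) − 1) = 4.556 m

z ≈ 4.56 m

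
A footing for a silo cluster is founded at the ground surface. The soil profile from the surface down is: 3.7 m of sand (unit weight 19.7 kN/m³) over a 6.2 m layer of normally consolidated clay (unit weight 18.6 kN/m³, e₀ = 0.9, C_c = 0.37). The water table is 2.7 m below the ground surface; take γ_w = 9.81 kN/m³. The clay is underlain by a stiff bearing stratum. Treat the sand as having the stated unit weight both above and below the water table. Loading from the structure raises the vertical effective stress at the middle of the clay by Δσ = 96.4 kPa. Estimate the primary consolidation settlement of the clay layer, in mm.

S_c ≈ 381 mm

Mid-depth of clay below the ground surface: z = 3.7 + 6.2/2 = 6.8 m.
Total vertical stress at mid-clay: σ_v = 19.7×3.7 + 18.6×3.1 = 130.55 kPa.
Pore pressure: u = 9.81×(6.8 − 2.7) = 40.221 kPa.
Initial effective stress: σ'_0 = σ_v − u = 130.55 − 40.221 = 90.329 kPa.
Final effective stress: σ'_f = σ'_0 + Δσ = 90.329 + 96.4 = 186.73 kPa.
Normally consolidated clay, so the full stress increment lies on the virgin compression line:
S_c = C_c·H/(1+e₀)·log₁₀(σ'_f/σ'_0) = 0.37×6.2/(1+0.9)×log₁₀(186.73/90.329)
    = 1.2074 × 0.31539 = 0.3808 m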